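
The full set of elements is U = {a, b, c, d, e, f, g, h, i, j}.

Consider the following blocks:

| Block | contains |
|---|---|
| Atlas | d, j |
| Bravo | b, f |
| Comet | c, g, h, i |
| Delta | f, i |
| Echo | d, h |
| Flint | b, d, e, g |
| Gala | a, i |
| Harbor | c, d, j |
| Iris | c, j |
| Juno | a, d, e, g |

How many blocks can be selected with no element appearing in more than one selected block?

4

Bravo, Echo, Gala, Iris are pairwise disjoint (Bravo={b,f}; Echo={d,h}; Gala={a,i}; Iris={c,j}).
Every remaining block overlaps one of these, and no 5 of the listed blocks are pairwise disjoint, so 4 is the maximum.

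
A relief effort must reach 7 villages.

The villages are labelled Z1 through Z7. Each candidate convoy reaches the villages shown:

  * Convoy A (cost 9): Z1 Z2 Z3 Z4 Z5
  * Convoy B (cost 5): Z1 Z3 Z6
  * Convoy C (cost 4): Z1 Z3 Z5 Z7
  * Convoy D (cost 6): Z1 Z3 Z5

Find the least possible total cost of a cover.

A, B, C together cover every village (A ∪ B ∪ C = {Z1, Z2, Z3, Z4, Z5, Z6, Z7}); total cost 9 + 5 + 4 = 18.
No covering selection has total cost below 18.

18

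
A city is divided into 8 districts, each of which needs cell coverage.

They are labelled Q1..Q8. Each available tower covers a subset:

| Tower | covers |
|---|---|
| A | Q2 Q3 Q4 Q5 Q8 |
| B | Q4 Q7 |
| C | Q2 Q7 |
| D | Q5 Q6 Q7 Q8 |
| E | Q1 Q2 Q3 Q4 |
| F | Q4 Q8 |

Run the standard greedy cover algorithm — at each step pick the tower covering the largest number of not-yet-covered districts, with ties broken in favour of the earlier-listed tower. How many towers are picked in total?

Greedy: pick A (covers 5 new) → pick D (covers 2 new) → pick E (covers 1 new). Total picks: 3.
(The true minimum cover uses only 2 towers, so greedy is not optimal here.)

3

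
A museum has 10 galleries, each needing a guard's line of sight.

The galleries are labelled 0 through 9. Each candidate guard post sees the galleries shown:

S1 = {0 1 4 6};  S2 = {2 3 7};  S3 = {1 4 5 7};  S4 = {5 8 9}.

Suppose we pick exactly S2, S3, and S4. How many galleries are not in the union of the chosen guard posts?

Union of S2, S3, S4 = {1, 2, 3, 4, 5, 7, 8, 9}.
Not covered: 0, 6 — 2 galleries.

2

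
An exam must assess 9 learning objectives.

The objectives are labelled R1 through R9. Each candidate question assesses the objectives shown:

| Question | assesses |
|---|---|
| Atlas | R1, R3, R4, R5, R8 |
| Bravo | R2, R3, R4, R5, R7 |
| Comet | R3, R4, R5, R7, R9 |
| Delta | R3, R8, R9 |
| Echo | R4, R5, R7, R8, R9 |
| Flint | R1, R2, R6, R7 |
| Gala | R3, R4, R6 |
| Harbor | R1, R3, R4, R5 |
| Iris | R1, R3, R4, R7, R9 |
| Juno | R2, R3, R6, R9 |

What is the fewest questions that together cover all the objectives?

3

Echo and Iris and Juno together: Echo ∪ Iris ∪ Juno = {R1, R2, R3, R4, R5, R6, R7, R8, R9} — every objective is covered.
No 2 of the 10 questions cover everything (all 45 combinations miss at least one objective), so 3 is optimal.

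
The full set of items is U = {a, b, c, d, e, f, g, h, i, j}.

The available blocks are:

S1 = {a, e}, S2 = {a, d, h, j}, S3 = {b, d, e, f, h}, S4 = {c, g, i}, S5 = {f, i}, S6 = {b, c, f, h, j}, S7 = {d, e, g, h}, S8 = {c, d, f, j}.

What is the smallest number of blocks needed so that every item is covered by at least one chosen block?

S2 and S3 and S4 together: S2 ∪ S3 ∪ S4 = {a, b, c, d, e, f, g, h, i, j} — every item is covered.
No 2 of the 8 blocks cover everything (all 28 combinations miss at least one item), so 3 is optimal.

3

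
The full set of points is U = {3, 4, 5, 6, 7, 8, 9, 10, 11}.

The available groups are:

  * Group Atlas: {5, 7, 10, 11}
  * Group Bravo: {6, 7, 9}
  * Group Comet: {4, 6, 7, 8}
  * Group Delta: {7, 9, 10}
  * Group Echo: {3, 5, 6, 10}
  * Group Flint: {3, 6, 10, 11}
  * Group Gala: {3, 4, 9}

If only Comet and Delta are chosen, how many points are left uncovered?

Union of Comet, Delta = {4, 6, 7, 8, 9, 10}.
Not covered: 3, 5, 11 — 3 points.

3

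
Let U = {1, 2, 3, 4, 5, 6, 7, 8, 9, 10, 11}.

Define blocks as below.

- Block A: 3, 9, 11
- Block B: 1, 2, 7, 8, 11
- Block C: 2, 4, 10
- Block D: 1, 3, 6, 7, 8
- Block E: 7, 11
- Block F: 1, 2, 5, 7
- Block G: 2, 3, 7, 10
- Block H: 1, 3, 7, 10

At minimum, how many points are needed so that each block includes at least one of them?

3

The 3 points {1, 2, 11} hit every block.
No choice of 2 points meets every block, so 3 is the minimum.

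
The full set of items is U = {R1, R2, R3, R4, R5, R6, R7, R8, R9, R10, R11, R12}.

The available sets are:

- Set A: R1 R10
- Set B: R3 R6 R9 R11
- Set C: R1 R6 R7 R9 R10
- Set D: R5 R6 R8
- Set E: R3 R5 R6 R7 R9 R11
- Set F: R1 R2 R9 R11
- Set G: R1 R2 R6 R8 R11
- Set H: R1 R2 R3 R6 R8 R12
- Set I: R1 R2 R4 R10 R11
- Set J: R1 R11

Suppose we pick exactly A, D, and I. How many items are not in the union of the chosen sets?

Union of A, D, I = {R1, R2, R4, R5, R6, R8, R10, R11}.
Not covered: R3, R7, R9, R12 — 4 items.

4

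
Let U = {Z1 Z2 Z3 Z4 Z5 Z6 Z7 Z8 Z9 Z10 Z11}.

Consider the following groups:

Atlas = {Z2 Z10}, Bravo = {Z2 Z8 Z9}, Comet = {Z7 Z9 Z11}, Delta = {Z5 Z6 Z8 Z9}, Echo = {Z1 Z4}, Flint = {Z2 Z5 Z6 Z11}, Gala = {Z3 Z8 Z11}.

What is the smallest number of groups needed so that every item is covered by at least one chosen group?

5

Take {Atlas, Comet, Echo, Flint, Gala}. Their union is {Z1, Z2, Z3, Z4, Z5, Z6, Z7, Z8, Z9, Z10, Z11}, which is all 11 items.
No 4 of the 7 groups cover everything (all 35 combinations miss at least one item), so 5 is optimal.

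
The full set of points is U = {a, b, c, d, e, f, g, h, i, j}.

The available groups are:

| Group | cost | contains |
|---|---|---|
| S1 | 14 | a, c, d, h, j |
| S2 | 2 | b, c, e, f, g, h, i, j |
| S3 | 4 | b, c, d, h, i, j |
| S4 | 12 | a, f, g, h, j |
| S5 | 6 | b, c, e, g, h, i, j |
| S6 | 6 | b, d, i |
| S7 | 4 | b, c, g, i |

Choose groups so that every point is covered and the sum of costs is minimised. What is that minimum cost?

S1, S2 together cover every point (S1 ∪ S2 = {a, b, c, d, e, f, g, h, i, j}); total cost 14 + 2 = 16.
The greedy pick S2, S3, S4 costs 18; no covering selection beats 16.

16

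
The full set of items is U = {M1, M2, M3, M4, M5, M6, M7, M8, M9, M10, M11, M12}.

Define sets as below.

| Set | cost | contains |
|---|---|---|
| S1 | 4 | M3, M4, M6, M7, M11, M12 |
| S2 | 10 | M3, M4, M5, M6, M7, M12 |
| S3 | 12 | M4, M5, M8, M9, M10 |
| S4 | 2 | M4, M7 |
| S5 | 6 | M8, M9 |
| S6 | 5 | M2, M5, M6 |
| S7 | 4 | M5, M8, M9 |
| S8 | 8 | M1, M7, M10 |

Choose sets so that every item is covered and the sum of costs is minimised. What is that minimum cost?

21

S1, S6, S7, S8 together cover every item (S1 ∪ S6 ∪ S7 ∪ S8 = {M1, M2, M3, M4, M5, M6, M7, M8, M9, M10, M11, M12}); total cost 4 + 5 + 4 + 8 = 21.
No covering selection has total cost below 21.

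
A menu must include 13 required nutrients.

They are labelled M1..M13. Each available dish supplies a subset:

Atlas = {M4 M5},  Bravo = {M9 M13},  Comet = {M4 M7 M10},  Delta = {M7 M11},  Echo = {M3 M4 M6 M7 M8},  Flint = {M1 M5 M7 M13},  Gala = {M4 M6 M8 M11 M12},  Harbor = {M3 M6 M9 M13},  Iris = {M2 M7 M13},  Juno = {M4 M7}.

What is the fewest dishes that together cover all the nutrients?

Take {Comet, Flint, Gala, Harbor, Iris}. Their union is {M1, M2, M3, M4, M5, M6, M7, M8, M9, M10, M11, M12, M13}, which is all 13 nutrients.
No 4 of the 10 dishes cover everything (all 210 combinations miss at least one nutrient), so 5 is optimal.

5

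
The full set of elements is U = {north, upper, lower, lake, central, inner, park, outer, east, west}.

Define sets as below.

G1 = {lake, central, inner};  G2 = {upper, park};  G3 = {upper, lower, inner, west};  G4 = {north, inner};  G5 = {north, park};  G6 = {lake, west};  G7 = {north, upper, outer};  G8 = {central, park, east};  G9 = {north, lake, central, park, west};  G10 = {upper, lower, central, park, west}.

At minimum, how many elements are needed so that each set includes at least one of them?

Take H = {inner, park, outer, west}. Each listed set contains at least one of these, so H is a hitting set of size 4.
No choice of 3 elements meets every set, so 4 is the minimum.

4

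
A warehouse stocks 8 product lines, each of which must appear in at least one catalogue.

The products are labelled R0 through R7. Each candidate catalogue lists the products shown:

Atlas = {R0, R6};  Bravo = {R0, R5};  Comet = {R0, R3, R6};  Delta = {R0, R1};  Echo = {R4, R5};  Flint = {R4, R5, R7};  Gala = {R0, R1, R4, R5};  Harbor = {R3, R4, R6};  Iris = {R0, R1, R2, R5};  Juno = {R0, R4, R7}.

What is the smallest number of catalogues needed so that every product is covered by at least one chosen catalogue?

Take {Comet, Flint, Iris}. Their union is {R0, R1, R2, R3, R4, R5, R6, R7}, which is all 8 products.
Only Iris contains R2, so Iris is forced; the remaining 4 products need at least 2 more catalogues (each remaining catalogue adds at most 3) — so at least 3 catalogues are needed, and 3 is optimal.

3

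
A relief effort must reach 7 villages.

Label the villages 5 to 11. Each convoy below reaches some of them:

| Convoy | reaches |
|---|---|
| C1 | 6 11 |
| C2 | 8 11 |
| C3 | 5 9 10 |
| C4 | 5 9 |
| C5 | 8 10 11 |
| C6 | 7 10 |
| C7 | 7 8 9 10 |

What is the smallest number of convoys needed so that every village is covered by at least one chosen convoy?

3

Take {C1, C3, C7}. Their union is {5, 6, 7, 8, 9, 10, 11}, which is all 7 villages.
Only C1 contains 6, so C1 is forced; the remaining 5 villages need at least 2 more convoys (each remaining convoy adds at most 4) — so at least 3 convoys are needed, and 3 is optimal.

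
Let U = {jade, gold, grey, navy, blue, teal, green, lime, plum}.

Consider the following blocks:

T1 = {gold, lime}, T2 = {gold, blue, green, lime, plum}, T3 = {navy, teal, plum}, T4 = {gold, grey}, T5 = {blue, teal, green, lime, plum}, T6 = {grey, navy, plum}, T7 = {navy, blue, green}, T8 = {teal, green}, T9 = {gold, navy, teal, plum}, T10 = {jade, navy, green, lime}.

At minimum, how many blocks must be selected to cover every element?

3

Take {T4, T5, T10}. Their union is {jade, gold, grey, navy, blue, teal, green, lime, plum}, which is all 9 elements.
Only T10 contains jade, so T10 is forced; the remaining 5 elements need at least 2 more blocks (each remaining block adds at most 3) — so at least 3 blocks are needed, and 3 is optimal.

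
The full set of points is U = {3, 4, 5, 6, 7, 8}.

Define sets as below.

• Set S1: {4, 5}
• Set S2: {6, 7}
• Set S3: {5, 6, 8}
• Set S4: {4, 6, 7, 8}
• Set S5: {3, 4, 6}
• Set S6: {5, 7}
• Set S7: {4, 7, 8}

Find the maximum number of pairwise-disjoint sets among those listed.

S1, S2 are pairwise disjoint (S1={4,5}; S2={6,7}).
Every remaining set overlaps one of these, and no 3 of the listed sets are pairwise disjoint, so 2 is the maximum.

2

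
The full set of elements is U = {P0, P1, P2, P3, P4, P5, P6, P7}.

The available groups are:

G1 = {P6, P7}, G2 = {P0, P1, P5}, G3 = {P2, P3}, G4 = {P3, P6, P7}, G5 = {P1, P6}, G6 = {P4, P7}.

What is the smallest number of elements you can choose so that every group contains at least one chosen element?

Take H = {P1, P2, P7}. Each listed group contains at least one of these, so H is a hitting set of size 3.
The groups G3, G5, G6 are pairwise disjoint, so any hitting set needs a separate element for each — at least 3. Hence 3 is optimal.

3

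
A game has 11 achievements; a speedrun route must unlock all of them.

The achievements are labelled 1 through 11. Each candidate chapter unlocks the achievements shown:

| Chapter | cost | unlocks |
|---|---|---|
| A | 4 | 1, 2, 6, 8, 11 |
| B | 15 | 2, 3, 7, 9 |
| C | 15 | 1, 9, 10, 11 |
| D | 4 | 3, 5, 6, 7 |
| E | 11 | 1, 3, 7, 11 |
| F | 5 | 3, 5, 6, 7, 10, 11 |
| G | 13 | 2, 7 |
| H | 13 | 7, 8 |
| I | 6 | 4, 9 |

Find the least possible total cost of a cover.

15

A, F, I together cover every achievement (A ∪ F ∪ I = {1, 2, 3, 4, 5, 6, 7, 8, 9, 10, 11}); total cost 4 + 5 + 6 = 15.
No covering selection has total cost below 15.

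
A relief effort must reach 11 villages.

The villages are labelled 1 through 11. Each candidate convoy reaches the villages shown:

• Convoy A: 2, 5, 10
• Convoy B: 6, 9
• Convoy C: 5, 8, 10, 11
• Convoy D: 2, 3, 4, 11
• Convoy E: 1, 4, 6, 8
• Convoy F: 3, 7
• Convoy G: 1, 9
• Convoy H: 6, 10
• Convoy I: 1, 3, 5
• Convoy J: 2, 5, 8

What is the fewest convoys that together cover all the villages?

5

A and C and E and F and G together: A ∪ C ∪ E ∪ F ∪ G = {1, 2, 3, 4, 5, 6, 7, 8, 9, 10, 11} — every village is covered.
No 4 of the 10 convoys cover everything (all 210 combinations miss at least one village), so 5 is optimal.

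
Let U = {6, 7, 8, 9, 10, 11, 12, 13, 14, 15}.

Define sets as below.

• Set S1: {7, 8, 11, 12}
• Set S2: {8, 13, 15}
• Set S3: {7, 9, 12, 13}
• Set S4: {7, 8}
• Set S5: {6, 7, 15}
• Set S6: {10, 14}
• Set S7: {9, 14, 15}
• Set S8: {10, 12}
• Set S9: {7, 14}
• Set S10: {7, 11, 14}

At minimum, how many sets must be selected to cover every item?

4

S1 and S3 and S5 and S6 together: S1 ∪ S3 ∪ S5 ∪ S6 = {6, 7, 8, 9, 10, 11, 12, 13, 14, 15} — every item is covered.
Only S5 contains 6, so S5 is forced; the remaining 7 items need at least 3 more sets (each remaining set adds at most 3) — so at least 4 sets are needed, and 4 is optimal.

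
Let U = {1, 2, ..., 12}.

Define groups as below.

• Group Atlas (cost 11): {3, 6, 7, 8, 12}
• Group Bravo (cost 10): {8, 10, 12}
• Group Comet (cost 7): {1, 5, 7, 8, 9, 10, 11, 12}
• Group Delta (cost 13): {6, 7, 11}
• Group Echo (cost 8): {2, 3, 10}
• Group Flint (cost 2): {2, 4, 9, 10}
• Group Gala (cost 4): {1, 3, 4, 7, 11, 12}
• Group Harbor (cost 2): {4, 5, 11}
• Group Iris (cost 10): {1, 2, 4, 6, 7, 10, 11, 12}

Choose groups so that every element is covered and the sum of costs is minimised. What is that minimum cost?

Atlas, Flint, Gala, Harbor together cover every element (Atlas ∪ Flint ∪ Gala ∪ Harbor = {1, 2, 3, 4, 5, 6, 7, 8, 9, 10, 11, 12}); total cost 11 + 2 + 4 + 2 = 19.
No covering selection has total cost below 19.

19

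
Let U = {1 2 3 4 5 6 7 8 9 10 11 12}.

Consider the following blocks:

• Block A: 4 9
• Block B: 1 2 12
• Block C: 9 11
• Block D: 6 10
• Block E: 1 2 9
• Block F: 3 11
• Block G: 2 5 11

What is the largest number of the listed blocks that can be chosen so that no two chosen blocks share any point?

A, B, D, F are pairwise disjoint (A={4,9}; B={1,2,12}; D={6,10}; F={3,11}).
Every remaining block overlaps one of these, and no 5 of the listed blocks are pairwise disjoint, so 4 is the maximum.

4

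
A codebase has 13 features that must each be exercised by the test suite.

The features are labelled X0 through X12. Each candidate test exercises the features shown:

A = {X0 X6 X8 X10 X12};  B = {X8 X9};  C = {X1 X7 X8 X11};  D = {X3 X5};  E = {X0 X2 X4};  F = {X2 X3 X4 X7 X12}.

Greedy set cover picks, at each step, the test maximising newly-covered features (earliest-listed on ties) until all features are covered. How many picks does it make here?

Greedy: pick A (covers 5 new) → pick F (covers 4 new) → pick C (covers 2 new) → pick B (covers 1 new) → pick D (covers 1 new). Total picks: 5.

5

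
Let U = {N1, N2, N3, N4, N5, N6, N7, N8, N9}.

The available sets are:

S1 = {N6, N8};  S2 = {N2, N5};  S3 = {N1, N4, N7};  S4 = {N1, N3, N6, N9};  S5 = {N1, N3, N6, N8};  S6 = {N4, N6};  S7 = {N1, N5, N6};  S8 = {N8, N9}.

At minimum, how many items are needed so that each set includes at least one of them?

4

The 4 items {N1, N2, N6, N9} hit every set.
No choice of 3 items meets every set, so 4 is the minimum.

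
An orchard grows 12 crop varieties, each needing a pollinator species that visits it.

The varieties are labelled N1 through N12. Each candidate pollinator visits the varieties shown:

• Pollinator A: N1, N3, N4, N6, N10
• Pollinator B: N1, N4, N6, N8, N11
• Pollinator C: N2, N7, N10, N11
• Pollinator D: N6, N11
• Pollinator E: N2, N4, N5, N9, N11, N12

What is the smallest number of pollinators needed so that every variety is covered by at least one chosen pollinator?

A and B and C and E together: A ∪ B ∪ C ∪ E = {N1, N2, N3, N4, N5, N6, N7, N8, N9, N10, N11, N12} — every variety is covered.
No 3 of the 5 pollinators cover everything (all 10 combinations miss at least one variety), so 4 is optimal.

4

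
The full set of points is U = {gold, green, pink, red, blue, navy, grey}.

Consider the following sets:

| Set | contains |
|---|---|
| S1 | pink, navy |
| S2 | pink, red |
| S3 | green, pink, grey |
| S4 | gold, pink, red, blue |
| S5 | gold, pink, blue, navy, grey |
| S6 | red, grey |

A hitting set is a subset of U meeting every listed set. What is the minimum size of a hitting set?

2

Take H = {pink, red}. Each listed set contains at least one of these, so H is a hitting set of size 2.
The sets S1, S6 are pairwise disjoint, so any hitting set needs a separate point for each — at least 2. Hence 2 is optimal.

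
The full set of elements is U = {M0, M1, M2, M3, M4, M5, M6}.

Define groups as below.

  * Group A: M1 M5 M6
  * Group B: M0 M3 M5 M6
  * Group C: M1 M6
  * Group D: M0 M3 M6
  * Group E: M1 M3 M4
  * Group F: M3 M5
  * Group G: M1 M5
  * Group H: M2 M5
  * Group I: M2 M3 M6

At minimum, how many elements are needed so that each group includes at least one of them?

The 3 elements {M1, M5, M6} hit every group.
No choice of 2 elements meets every group, so 3 is the minimum.

3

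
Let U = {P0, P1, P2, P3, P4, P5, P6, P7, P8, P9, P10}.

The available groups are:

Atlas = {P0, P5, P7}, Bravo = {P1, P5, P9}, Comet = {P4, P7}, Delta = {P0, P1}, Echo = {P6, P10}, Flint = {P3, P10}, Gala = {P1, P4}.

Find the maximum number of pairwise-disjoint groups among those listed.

3

Comet, Delta, Echo are pairwise disjoint (Comet={P4,P7}; Delta={P0,P1}; Echo={P6,P10}).
Every remaining group overlaps one of these, and no 4 of the listed groups are pairwise disjoint, so 3 is the maximum.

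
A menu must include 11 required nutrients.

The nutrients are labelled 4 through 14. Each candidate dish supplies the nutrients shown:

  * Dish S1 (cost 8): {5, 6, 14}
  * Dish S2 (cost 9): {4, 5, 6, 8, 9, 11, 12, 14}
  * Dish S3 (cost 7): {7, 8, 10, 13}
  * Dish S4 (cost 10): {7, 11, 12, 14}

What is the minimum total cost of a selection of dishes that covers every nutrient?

16

S2, S3 together cover every nutrient (S2 ∪ S3 = {4, 5, 6, 7, 8, 9, 10, 11, 12, 13, 14}); total cost 9 + 7 = 16.
No covering selection has total cost below 16.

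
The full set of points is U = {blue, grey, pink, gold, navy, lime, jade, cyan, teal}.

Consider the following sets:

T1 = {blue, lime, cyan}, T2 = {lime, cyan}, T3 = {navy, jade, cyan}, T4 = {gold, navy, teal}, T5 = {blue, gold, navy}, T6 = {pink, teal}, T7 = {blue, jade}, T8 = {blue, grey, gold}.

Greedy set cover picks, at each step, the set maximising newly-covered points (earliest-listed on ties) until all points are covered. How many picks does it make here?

5

Greedy: pick T1 (covers 3 new) → pick T4 (covers 3 new) → pick T3 (covers 1 new) → pick T6 (covers 1 new) → pick T8 (covers 1 new). Total picks: 5.
(The true minimum cover uses only 4 sets, so greedy is not optimal here.)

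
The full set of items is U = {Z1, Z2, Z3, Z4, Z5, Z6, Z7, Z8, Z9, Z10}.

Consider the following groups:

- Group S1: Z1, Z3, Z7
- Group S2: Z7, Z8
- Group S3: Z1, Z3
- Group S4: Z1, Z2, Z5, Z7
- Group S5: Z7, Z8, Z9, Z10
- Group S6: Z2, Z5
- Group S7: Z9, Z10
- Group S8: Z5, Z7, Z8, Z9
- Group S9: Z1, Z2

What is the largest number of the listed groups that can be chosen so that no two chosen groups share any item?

S2, S3, S6, S7 are pairwise disjoint (S2={Z7,Z8}; S3={Z1,Z3}; S6={Z2,Z5}; S7={Z9,Z10}).
Every remaining group overlaps one of these, and no 5 of the listed groups are pairwise disjoint, so 4 is the maximum.

4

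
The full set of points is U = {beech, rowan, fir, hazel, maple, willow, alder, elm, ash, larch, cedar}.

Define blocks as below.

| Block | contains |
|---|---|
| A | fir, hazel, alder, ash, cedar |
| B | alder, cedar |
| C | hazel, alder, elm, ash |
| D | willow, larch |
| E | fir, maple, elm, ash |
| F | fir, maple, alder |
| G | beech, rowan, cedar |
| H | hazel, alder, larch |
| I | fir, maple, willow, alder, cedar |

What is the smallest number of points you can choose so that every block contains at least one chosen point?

4

Take T = {fir, hazel, larch, cedar}. Each listed block contains at least one of these, so T is a hitting set of size 4.
No choice of 3 points meets every block, so 4 is the minimum.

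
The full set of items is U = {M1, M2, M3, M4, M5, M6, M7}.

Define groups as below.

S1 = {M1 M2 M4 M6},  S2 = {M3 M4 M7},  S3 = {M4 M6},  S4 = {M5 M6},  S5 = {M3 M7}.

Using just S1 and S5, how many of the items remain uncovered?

1

Union of S1, S5 = {M1, M2, M3, M4, M6, M7}.
Not covered: M5 — 1 item.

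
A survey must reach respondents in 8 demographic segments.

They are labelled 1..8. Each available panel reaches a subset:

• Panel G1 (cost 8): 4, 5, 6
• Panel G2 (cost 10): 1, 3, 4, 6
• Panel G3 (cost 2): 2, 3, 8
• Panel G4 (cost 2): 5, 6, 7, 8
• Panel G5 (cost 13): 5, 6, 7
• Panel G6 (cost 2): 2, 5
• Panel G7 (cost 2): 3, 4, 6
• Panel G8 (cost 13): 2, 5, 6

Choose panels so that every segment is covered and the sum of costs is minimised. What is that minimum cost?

G2, G3, G4 together cover every segment (G2 ∪ G3 ∪ G4 = {1, 2, 3, 4, 5, 6, 7, 8}); total cost 10 + 2 + 2 = 14.
The greedy pick G4, G3, G7, G2 costs 16; no covering selection beats 14.

14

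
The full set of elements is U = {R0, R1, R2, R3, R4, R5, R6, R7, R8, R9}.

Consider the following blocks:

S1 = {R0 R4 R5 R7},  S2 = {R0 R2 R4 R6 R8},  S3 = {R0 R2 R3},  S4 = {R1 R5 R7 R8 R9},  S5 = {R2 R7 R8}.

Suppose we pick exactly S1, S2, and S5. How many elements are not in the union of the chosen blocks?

3

Union of S1, S2, S5 = {R0, R2, R4, R5, R6, R7, R8}.
Not covered: R1, R3, R9 — 3 elements.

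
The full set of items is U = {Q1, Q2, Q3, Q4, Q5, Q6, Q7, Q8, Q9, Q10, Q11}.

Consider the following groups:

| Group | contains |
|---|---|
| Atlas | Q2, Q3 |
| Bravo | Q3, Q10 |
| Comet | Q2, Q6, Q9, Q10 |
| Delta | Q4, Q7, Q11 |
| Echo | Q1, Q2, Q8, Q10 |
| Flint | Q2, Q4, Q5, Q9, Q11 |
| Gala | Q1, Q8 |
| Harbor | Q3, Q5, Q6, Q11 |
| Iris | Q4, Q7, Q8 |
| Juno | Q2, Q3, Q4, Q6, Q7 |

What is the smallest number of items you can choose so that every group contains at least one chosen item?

H = {Q3, Q6, Q8, Q11} meets every group (each contains at least one member of H), and |H| = 4.
No choice of 3 items meets every group, so 4 is the minimum.

4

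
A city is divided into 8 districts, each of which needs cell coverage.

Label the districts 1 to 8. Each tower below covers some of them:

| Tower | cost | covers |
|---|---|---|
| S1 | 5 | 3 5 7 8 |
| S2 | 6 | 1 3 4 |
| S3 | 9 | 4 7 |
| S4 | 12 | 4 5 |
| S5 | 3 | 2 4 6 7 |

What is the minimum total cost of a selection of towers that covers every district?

14

S1, S2, S5 together cover every district (S1 ∪ S2 ∪ S5 = {1, 2, 3, 4, 5, 6, 7, 8}); total cost 5 + 6 + 3 = 14.
No covering selection has total cost below 14.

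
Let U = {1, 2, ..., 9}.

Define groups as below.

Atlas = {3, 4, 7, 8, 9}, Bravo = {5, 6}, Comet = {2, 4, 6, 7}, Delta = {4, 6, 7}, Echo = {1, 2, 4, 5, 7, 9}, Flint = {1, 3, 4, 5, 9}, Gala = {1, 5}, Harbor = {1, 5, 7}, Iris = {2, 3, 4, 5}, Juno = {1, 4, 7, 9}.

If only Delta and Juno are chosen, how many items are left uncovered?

4

Union of Delta, Juno = {1, 4, 6, 7, 9}.
Not covered: 2, 3, 5, 8 — 4 items.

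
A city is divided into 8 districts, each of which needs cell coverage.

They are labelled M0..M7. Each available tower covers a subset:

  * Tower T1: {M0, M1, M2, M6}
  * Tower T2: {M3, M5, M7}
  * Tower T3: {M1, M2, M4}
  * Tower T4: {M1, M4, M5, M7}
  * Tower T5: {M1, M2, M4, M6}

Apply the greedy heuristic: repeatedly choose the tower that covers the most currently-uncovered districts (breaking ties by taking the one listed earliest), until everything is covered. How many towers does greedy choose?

Greedy: pick T1 (covers 4 new) → pick T2 (covers 3 new) → pick T3 (covers 1 new). Total picks: 3.

3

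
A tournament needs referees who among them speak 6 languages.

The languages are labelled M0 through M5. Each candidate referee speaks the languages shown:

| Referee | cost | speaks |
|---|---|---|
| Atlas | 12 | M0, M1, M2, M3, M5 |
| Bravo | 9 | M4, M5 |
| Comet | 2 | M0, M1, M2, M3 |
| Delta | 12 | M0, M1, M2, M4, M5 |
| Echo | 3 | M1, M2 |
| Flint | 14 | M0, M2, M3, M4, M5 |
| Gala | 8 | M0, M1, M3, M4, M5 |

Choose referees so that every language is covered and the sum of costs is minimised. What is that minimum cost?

10

Comet, Gala together cover every language (Comet ∪ Gala = {M0, M1, M2, M3, M4, M5}); total cost 2 + 8 = 10.
No covering selection has total cost below 10.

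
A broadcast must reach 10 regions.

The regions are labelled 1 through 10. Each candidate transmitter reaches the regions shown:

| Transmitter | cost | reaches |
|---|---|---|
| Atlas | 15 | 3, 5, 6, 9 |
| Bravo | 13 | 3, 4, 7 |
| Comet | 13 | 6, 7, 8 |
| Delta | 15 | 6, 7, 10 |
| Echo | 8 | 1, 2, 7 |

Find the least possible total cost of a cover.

Atlas, Bravo, Comet, Delta, Echo together cover every region (Atlas ∪ Bravo ∪ Comet ∪ Delta ∪ Echo = {1, 2, 3, 4, 5, 6, 7, 8, 9, 10}); total cost 15 + 13 + 13 + 15 + 8 = 64.
No covering selection has total cost below 64.

64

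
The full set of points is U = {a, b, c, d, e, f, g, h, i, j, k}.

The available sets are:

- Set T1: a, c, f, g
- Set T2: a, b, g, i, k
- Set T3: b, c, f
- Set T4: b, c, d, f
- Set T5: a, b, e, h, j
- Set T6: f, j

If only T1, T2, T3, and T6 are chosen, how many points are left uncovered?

3

Union of T1, T2, T3, T6 = {a, b, c, f, g, i, j, k}.
Not covered: d, e, h — 3 points.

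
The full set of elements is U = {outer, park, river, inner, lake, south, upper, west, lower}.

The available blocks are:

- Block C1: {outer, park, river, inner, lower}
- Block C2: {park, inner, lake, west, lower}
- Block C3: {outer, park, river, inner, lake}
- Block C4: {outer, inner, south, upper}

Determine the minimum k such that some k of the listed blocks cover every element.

3

Take {C2, C3, C4}. Their union is {outer, park, river, inner, lake, south, upper, west, lower}, which is all 9 elements.
Only C4 contains south, so C4 is forced; the remaining 5 elements need at least 2 more blocks (each remaining block adds at most 4) — so at least 3 blocks are needed, and 3 is optimal.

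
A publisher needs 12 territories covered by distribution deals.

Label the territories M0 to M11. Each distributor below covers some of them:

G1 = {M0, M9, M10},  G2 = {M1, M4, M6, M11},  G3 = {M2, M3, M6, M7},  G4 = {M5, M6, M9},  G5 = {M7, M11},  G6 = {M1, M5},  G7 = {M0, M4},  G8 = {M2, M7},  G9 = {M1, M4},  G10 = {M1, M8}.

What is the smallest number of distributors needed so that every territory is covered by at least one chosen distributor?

G1 and G2 and G3 and G4 and G10 together: G1 ∪ G2 ∪ G3 ∪ G4 ∪ G10 = {M0, M1, M2, M3, M4, M5, M6, M7, M8, M9, M10, M11} — every territory is covered.
No 4 of the 10 distributors cover everything (all 210 combinations miss at least one territory), so 5 is optimal.

5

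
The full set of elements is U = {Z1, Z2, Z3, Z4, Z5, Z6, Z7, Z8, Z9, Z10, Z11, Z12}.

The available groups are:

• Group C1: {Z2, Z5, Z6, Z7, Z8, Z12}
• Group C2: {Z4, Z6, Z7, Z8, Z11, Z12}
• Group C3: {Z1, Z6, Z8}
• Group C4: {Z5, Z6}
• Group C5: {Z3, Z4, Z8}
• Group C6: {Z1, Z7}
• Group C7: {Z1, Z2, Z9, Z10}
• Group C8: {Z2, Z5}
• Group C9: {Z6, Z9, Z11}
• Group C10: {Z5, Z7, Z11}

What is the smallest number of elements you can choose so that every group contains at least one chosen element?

4

The 4 elements {Z1, Z3, Z5, Z11} hit every group.
The groups C5, C6, C8, C9 are pairwise disjoint, so any hitting set needs a separate element for each — at least 4. Hence 4 is optimal.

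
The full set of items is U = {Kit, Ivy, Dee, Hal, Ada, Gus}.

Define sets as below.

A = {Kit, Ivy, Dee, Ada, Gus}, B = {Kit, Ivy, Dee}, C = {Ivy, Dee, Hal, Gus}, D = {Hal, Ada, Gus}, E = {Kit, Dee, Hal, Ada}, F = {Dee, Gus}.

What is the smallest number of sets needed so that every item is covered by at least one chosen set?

Take {A, D}. Their union is {Kit, Ivy, Dee, Hal, Ada, Gus}, which is all 6 items.
No single set has all 6 items (the largest, A, has 5), so 2 is optimal.

2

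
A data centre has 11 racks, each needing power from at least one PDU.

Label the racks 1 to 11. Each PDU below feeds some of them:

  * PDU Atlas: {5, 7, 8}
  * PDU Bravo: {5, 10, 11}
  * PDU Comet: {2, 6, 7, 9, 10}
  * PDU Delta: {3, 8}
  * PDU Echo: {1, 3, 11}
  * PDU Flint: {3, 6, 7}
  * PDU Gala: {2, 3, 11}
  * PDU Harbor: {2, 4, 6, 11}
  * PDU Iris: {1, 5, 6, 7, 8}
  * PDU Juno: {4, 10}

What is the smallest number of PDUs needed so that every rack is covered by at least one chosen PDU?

4

Comet and Gala and Iris and Juno together: Comet ∪ Gala ∪ Iris ∪ Juno = {1, 2, 3, 4, 5, 6, 7, 8, 9, 10, 11} — every rack is covered.
No 3 of the 10 PDUs cover everything (all 120 combinations miss at least one rack), so 4 is optimal.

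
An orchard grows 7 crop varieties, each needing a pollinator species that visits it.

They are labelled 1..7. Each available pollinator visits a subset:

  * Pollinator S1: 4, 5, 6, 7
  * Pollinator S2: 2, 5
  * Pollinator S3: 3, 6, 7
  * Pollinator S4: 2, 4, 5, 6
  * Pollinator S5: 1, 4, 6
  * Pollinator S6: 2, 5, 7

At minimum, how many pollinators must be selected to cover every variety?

Take {S2, S3, S5}. Their union is {1, 2, 3, 4, 5, 6, 7}, which is all 7 varieties.
Only S5 contains 1, so S5 is forced; the remaining 4 varieties need at least 2 more pollinators (each remaining pollinator adds at most 3) — so at least 3 pollinators are needed, and 3 is optimal.

3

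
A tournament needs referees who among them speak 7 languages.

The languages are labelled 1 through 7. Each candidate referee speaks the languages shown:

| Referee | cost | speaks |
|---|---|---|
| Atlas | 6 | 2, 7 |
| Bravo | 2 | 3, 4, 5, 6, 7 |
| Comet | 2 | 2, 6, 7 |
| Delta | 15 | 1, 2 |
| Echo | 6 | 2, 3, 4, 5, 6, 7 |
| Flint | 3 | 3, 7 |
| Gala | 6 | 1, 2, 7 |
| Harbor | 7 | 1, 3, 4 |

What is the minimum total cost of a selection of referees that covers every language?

Bravo, Gala together cover every language (Bravo ∪ Gala = {1, 2, 3, 4, 5, 6, 7}); total cost 2 + 6 = 8.
The greedy pick Bravo, Comet, Gala costs 10; no covering selection beats 8.

8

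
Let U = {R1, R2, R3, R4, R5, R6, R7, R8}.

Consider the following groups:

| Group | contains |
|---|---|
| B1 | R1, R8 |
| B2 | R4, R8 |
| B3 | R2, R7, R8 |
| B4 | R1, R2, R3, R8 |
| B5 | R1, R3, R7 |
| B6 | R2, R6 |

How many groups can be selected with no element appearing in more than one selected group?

B2, B5, B6 are pairwise disjoint (B2={R4,R8}; B5={R1,R3,R7}; B6={R2,R6}).
Every remaining group overlaps one of these, and no 4 of the listed groups are pairwise disjoint, so 3 is the maximum.

3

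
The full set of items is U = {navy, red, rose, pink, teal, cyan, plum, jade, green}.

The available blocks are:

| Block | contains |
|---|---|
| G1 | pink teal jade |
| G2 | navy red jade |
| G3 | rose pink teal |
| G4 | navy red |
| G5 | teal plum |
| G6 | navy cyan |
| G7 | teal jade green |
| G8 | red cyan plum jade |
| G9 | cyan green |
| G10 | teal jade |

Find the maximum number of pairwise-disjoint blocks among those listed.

3

G2, G5, G9 are pairwise disjoint (G2={navy,red,jade}; G5={teal,plum}; G9={cyan,green}).
Every remaining block overlaps one of these, and no 4 of the listed blocks are pairwise disjoint, so 3 is the maximum.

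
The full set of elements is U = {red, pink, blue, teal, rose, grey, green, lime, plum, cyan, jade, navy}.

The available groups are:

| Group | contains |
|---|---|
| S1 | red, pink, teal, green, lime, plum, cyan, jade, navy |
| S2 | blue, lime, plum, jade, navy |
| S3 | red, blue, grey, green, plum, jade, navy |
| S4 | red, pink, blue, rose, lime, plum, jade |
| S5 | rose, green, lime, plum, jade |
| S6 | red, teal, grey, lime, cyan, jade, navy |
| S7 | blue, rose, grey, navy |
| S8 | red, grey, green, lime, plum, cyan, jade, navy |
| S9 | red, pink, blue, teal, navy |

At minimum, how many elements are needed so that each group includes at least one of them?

2

Take H = {lime, navy}. Each listed group contains at least one of these, so H is a hitting set of size 2.
The groups S5, S9 are pairwise disjoint, so any hitting set needs a separate element for each — at least 2. Hence 2 is optimal.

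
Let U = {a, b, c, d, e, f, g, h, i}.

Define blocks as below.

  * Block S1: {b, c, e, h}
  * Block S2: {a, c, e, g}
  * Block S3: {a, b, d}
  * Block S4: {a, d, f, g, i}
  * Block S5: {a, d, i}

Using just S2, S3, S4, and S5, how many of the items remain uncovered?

1

Union of S2, S3, S4, S5 = {a, b, c, d, e, f, g, i}.
Not covered: h — 1 item.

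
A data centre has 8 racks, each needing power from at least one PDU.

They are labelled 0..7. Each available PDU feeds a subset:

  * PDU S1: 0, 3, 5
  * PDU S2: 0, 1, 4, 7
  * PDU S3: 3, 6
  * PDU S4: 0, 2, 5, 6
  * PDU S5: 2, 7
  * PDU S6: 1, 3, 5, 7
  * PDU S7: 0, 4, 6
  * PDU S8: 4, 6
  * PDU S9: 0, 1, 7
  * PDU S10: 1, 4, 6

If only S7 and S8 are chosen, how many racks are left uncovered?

5

Union of S7, S8 = {0, 4, 6}.
Not covered: 1, 2, 3, 5, 7 — 5 racks.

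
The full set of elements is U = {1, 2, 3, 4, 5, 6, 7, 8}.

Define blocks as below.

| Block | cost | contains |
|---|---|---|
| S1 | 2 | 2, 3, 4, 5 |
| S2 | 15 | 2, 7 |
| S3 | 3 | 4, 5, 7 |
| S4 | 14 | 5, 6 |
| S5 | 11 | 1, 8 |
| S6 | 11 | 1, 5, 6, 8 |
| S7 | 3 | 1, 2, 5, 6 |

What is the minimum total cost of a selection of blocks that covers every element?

16

S1, S3, S6 together cover every element (S1 ∪ S3 ∪ S6 = {1, 2, 3, 4, 5, 6, 7, 8}); total cost 2 + 3 + 11 = 16.
The greedy pick S1, S7, S3, S5 costs 19; no covering selection beats 16.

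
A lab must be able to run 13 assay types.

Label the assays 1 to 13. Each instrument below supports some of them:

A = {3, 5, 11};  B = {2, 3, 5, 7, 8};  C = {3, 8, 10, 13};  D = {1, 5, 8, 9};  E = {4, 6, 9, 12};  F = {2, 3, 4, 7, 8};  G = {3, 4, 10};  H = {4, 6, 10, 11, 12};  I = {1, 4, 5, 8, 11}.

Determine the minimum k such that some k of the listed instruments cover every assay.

C and E and F and I together: C ∪ E ∪ F ∪ I = {1, 2, 3, 4, 5, 6, 7, 8, 9, 10, 11, 12, 13} — every assay is covered.
Only C contains 13, so C is forced; the remaining 9 assays need at least 3 more instruments (each remaining instrument adds at most 4) — so at least 4 instruments are needed, and 4 is optimal.

4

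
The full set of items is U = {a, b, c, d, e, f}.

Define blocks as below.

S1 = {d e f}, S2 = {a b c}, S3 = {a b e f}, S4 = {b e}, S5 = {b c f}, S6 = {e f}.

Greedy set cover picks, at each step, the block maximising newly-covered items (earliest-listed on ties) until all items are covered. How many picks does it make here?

3

Greedy: pick S3 (covers 4 new) → pick S1 (covers 1 new) → pick S2 (covers 1 new). Total picks: 3.
(The true minimum cover uses only 2 blocks, so greedy is not optimal here.)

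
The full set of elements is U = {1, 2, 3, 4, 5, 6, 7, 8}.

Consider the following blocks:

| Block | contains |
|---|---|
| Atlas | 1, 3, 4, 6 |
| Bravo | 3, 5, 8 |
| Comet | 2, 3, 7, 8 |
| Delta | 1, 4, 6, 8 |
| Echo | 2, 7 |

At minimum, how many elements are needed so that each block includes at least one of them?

3

H = {1, 2, 3} meets every block (each contains at least one member of H), and |H| = 3.
No choice of 2 elements meets every block, so 3 is the minimum.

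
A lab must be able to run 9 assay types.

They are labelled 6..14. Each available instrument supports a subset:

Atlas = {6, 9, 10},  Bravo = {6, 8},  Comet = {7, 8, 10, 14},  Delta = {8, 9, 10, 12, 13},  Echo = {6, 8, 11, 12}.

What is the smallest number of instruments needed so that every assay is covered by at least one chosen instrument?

3

Comet and Delta and Echo together: Comet ∪ Delta ∪ Echo = {6, 7, 8, 9, 10, 11, 12, 13, 14} — every assay is covered.
Only Comet contains 7, so Comet is forced; the remaining 5 assays need at least 2 more instruments (each remaining instrument adds at most 3) — so at least 3 instruments are needed, and 3 is optimal.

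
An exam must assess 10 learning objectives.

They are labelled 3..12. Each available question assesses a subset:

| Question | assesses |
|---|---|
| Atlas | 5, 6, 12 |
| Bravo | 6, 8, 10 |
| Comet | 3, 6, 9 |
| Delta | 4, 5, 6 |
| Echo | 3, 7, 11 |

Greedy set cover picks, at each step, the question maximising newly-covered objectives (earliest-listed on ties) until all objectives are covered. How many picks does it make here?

Greedy: pick Atlas (covers 3 new) → pick Echo (covers 3 new) → pick Bravo (covers 2 new) → pick Comet (covers 1 new) → pick Delta (covers 1 new). Total picks: 5.

5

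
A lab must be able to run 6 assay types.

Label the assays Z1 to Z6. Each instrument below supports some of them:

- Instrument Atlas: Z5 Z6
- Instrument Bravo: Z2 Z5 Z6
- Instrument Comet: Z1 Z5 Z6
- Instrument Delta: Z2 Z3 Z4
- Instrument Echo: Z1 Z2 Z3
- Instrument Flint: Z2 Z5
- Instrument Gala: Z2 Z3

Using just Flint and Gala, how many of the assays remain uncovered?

3

Union of Flint, Gala = {Z2, Z3, Z5}.
Not covered: Z1, Z4, Z6 — 3 assays.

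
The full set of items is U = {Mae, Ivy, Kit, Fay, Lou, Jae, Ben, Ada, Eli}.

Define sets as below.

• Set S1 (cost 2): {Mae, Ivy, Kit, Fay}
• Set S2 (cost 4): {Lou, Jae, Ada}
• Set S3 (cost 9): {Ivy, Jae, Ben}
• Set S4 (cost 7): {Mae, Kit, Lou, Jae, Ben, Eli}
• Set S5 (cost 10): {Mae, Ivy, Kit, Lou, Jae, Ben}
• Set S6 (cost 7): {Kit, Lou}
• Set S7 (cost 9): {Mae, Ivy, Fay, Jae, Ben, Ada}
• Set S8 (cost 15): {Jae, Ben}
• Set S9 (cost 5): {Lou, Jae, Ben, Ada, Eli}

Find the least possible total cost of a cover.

7

S1, S9 together cover every item (S1 ∪ S9 = {Mae, Ivy, Kit, Fay, Lou, Jae, Ben, Ada, Eli}); total cost 2 + 5 = 7.
No covering selection has total cost below 7.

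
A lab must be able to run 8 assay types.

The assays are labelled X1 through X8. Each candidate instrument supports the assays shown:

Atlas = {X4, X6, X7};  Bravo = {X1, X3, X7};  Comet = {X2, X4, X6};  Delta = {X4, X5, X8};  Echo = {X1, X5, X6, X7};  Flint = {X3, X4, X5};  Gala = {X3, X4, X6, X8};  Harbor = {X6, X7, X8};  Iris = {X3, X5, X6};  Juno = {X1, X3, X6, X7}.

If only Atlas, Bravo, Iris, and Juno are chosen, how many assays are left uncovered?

2

Union of Atlas, Bravo, Iris, Juno = {X1, X3, X4, X5, X6, X7}.
Not covered: X2, X8 — 2 assays.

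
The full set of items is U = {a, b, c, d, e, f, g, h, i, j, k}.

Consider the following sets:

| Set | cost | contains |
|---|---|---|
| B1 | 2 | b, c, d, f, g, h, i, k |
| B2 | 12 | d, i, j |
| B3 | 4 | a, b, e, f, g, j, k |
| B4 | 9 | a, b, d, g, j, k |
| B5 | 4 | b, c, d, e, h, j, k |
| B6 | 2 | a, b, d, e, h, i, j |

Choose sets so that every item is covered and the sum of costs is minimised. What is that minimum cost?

4

B1, B6 together cover every item (B1 ∪ B6 = {a, b, c, d, e, f, g, h, i, j, k}); total cost 2 + 2 = 4.
No covering selection has total cost below 4.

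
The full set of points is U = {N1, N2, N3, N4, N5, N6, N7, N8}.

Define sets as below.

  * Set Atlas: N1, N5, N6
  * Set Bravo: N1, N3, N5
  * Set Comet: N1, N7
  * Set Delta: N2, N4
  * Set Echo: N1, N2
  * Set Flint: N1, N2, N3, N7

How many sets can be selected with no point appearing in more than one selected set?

Comet, Delta are pairwise disjoint (Comet={N1,N7}; Delta={N2,N4}).
Every remaining set overlaps one of these, and no 3 of the listed sets are pairwise disjoint, so 2 is the maximum.

2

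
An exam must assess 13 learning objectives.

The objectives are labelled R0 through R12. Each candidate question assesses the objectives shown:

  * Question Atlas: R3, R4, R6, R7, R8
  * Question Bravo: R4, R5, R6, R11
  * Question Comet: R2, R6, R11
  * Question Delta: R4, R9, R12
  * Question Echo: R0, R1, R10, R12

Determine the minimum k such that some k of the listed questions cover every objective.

5

Atlas and Bravo and Comet and Delta and Echo together: Atlas ∪ Bravo ∪ Comet ∪ Delta ∪ Echo = {R0, R1, R2, R3, R4, R5, R6, R7, R8, R9, R10, R11, R12} — every objective is covered.
No 4 of the 5 questions cover everything (all 5 combinations miss at least one objective), so 5 is optimal.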